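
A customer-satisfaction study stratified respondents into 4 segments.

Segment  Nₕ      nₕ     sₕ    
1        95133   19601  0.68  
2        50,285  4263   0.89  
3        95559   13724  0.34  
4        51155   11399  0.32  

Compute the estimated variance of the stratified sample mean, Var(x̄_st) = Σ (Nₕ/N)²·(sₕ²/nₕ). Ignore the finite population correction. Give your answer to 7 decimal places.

0.0000092

N = 292132. Term for each stratum: Wₕ²sₕ²/nₕ.
Var(x̄_st) = 0.0000025017 + 0.0000055053 + 0.0000009013 + 0.0000002755 = 0.0000091838 → 0.0000092.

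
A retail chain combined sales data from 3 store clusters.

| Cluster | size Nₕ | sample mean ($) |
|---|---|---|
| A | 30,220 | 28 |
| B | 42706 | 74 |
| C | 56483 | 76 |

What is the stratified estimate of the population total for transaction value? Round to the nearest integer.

Estimate total by summing Nₕ·x̄ₕ over strata.
30220·28 + 42706·74 + 56483·76 = 846160 + 3160244 + 4292708 = 8299112.

8299112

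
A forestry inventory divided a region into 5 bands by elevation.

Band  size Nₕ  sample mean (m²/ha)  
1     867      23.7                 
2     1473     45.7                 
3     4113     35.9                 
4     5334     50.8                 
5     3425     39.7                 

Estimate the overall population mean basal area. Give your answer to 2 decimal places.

42.23

N = 15212; weights Wₕ = Nₕ/N = (0.0570, 0.0968, 0.2704, 0.3506, 0.2252).
x̄_st = Σ Wₕ·x̄ₕ = 0.0570·23.7 + 0.0968·45.7 + 0.2704·35.9 + 0.3506·50.8 + 0.2252·39.7 ≈ 42.2338...
→ 42.23.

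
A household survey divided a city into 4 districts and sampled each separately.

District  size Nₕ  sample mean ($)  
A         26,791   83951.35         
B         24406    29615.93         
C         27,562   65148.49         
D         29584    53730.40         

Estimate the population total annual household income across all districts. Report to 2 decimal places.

A: 26791·83951.35 = 2249140617.85
B: 24406·29615.93 = 722806387.58
C: 27562·65148.49 = 1795622681.38
D: 29584·53730.40 = 1589560153.6
τ̂ = Σ Nₕx̄ₕ = 6357129840.41.

6357129840.41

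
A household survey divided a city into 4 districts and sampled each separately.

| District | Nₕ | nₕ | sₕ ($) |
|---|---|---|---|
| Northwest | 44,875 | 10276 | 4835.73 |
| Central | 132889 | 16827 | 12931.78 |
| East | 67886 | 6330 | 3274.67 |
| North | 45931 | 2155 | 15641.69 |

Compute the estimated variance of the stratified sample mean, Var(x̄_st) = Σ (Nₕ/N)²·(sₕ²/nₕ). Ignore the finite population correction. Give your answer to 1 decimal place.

N = 291581; Wₕ = Nₕ/N.
district Northwest: (44875/291581)²·4835.73²/10276 = 53.9002
district Central: (132889/291581)²·12931.78²/16827 = 2064.2845
district East: (67886/291581)²·3274.67²/6330 = 91.8276
district North: (45931/291581)²·15641.69²/2155 = 2817.1725
Sum = 5027.1848 → 5027.2.

5027.2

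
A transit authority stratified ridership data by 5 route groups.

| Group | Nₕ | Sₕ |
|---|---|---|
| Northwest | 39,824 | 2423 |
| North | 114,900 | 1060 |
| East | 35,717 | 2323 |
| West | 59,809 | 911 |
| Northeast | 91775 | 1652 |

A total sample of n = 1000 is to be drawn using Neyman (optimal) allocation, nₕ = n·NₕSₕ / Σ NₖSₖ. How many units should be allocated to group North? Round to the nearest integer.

240

Σ NₕSₕ = 39824·2423 + 114900·1060 + 35717·2323 + 59809·911 + 91775·1652 = 507356442.
Share for North: 121794000/507356442 = 0.24006.
n_North = 1000 × 0.24006 = 240.056... → 240.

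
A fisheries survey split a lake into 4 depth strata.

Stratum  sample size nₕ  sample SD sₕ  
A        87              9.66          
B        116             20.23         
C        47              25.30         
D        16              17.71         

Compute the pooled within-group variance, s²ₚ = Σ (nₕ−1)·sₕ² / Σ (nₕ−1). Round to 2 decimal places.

340.60

A: (87−1)·9.66² = 86·93.3156 = 8025.1416
B: (116−1)·20.23² = 115·409.2529 = 47064.0835
C: (47−1)·25.30² = 46·640.09 = 29444.14
D: (16−1)·17.71² = 15·313.6441 = 4704.6615
Numerator = 89238.0266; denominator = Σ(nₕ−1) = 262.
s²ₚ = 89238.0266/262 = 340.6032... → 340.60.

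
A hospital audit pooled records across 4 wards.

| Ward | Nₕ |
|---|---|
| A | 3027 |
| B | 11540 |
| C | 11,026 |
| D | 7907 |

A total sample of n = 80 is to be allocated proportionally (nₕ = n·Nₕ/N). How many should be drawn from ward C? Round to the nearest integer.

26

N = 3027 + 11540 + 11026 + 7907 = 33500.
n_C = 80·11026/33500 = 26.331... → 26.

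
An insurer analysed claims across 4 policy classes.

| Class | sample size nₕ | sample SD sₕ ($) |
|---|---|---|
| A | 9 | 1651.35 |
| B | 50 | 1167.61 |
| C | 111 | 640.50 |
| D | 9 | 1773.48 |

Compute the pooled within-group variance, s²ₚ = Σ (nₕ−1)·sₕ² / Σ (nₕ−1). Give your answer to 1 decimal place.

908035.9

A: (9−1)·1651.35² = 8·2726956.8225 = 21815654.58
B: (50−1)·1167.61² = 49·1363313.1121 = 66802342.4929
C: (111−1)·640.50² = 110·410240.25 = 45126427.5
D: (9−1)·1773.48² = 8·3145231.3104 = 25161850.4832
Numerator = 158906275.0561; denominator = Σ(nₕ−1) = 175.
s²ₚ = 158906275.0561/175 = 908035.857... → 908035.9.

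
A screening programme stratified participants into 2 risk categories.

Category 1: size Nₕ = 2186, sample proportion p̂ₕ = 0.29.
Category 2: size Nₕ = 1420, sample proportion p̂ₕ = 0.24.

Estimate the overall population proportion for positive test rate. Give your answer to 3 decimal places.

N = 2186 + 1420 = 3606.
Overall proportion = Σ (Nₕ/N)·p̂ₕ.
Σ Nₕp̂ₕ = 633.94 + 340.8 = 974.74.
974.74 / 3606 = 0.27031... → 0.270.

0.270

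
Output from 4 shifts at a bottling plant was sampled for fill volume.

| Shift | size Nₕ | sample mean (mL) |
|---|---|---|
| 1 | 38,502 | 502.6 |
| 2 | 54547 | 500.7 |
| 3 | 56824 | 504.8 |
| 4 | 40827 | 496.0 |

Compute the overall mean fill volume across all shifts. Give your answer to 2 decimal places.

x̄_st = (Σ Nₕx̄ₕ) / (Σ Nₕ) = (38502·502.6 + 54547·500.7 + 56824·504.8 + 40827·496.0) / 190700
= 95597735.3 / 190700 = 501.2991... → 501.30.

501.30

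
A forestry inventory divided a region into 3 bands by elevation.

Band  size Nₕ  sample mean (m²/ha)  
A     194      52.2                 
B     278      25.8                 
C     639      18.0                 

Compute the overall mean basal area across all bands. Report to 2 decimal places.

N = 194 + 278 + 639 = 1111.
Overall mean = Σ (Nₕ/N)·x̄ₕ — weight by population share, not a simple average.
Σ Nₕx̄ₕ = 194·52.2 + 278·25.8 + 639·18.0 = 10126.8 + 7172.4 + 11502 = 28801.2.
Divide by N: 28801.2 / 1111 = 25.9237... → 25.92.

25.92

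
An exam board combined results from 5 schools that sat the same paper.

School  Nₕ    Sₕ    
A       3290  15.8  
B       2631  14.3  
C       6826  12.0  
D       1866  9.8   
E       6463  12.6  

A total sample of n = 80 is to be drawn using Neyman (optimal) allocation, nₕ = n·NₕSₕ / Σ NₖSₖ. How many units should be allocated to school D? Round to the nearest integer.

A: NₕSₕ = 3290·15.8 = 51982
B: NₕSₕ = 2631·14.3 = 37623.3
C: NₕSₕ = 6826·12.0 = 81912
D: NₕSₕ = 1866·9.8 = 18286.8
E: NₕSₕ = 6463·12.6 = 81433.8
Σ NₕSₕ = 271237.9.
n_D = 80·18286.8/271237.9 = 5.394... → 5.

5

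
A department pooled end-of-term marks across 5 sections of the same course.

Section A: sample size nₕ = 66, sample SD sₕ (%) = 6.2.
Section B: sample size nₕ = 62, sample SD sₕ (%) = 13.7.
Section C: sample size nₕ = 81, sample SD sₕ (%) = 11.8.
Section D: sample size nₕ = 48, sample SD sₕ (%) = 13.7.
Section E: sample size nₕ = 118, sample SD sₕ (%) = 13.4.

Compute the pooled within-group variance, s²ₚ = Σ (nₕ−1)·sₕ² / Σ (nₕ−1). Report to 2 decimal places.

A: (66−1)·6.2² = 65·38.44 = 2498.6
B: (62−1)·13.7² = 61·187.69 = 11449.09
C: (81−1)·11.8² = 80·139.24 = 11139.2
D: (48−1)·13.7² = 47·187.69 = 8821.43
E: (118−1)·13.4² = 117·179.56 = 21008.52
Numerator = 54916.84; denominator = Σ(nₕ−1) = 370.
s²ₚ = 54916.84/370 = 148.4239... → 148.42.

148.42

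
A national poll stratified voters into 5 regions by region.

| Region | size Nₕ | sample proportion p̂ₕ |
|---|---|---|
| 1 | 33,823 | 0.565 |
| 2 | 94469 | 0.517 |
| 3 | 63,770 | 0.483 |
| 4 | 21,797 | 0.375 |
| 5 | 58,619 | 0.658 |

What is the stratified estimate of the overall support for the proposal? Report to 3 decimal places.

N = 33823 + 94469 + 63770 + 21797 + 58619 = 272478.
Overall proportion = Σ (Nₕ/N)·p̂ₕ.
Σ Nₕp̂ₕ = 19109.995 + 48840.473 + 30800.91 + 8173.875 + 38571.302 = 145496.555.
145496.555 / 272478 = 0.53398... → 0.534.

0.534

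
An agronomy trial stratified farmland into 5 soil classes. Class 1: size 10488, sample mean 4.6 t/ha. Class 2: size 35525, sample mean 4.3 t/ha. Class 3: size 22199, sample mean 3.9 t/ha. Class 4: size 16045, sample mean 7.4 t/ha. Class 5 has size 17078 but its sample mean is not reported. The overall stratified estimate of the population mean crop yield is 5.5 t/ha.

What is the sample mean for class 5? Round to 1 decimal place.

8.8

N = 10488 + 35525 + 22199 + 16045 + 17078 = 101335.
Overall total = μ·N = 5.5·101335 = 557342.5.
Subtract the known strata: 10488·4.6 + 35525·4.3 + 22199·3.9 + 16045·7.4 = 406311.4.
Remaining total for class 5: 557342.5 − 406311.4 = 151031.1.
Divide by its size: 151031.1 / 17078 = 8.844... → 8.8.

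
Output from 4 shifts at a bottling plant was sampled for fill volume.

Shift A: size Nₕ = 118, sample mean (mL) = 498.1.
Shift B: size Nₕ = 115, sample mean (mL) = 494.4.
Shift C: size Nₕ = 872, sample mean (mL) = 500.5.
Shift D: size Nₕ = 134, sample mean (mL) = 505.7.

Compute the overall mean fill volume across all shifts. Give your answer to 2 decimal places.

500.27

N = 118 + 115 + 872 + 134 = 1239.
Overall mean = Σ (Nₕ/N)·x̄ₕ — weight by population share, not a simple average.
Σ Nₕx̄ₕ = 118·498.1 + 115·494.4 + 872·500.5 + 134·505.7 = 58775.8 + 56856 + 436436 + 67763.8 = 619831.6.
Divide by N: 619831.6 / 1239 = 500.2676... → 500.27.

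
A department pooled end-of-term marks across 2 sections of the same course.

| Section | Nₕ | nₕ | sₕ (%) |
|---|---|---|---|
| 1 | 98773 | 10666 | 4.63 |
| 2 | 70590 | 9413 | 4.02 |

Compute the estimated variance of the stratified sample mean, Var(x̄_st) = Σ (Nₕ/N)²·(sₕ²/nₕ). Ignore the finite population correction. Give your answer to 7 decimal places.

0.0009818

N = 169363. Term for each stratum: Wₕ²sₕ²/nₕ.
Var(x̄_st) = 0.0006835965 + 0.0002982451 = 0.0009818416 → 0.0009818.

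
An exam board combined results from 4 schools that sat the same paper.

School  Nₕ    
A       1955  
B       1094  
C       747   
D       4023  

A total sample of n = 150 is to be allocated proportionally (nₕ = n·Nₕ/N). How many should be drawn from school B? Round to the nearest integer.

21

Share of school B = 1094/7819 = 0.13992.
Allocate 150 × 0.13992 = 20.987... → 21.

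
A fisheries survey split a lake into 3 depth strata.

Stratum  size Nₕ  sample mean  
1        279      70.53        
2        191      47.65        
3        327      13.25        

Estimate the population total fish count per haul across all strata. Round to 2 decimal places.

Population total = Σ Nₕ·x̄ₕ (each stratum's size times its mean).
279·70.53 + 191·47.65 + 327·13.25 = 19677.87 + 9101.15 + 4332.75 = 33111.77.

33111.77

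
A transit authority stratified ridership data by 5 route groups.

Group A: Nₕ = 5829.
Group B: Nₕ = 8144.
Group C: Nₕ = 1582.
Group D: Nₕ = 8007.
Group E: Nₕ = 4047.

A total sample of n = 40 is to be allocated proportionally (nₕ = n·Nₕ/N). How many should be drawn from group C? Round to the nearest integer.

Share of group C = 1582/27609 = 0.05730.
Allocate 40 × 0.05730 = 2.292... → 2.

2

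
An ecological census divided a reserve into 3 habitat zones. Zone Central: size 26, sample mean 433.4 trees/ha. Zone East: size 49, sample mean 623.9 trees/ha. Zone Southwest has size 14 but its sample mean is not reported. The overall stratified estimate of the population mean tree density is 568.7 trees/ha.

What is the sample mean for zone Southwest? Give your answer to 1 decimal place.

N = 26 + 49 + 14 = 89.
Overall total = μ·N = 568.7·89 = 50614.3.
Subtract the known strata: 26·433.4 + 49·623.9 = 41839.5.
Remaining total for zone Southwest: 50614.3 − 41839.5 = 8774.8.
Divide by its size: 8774.8 / 14 = 626.771... → 626.8.

626.8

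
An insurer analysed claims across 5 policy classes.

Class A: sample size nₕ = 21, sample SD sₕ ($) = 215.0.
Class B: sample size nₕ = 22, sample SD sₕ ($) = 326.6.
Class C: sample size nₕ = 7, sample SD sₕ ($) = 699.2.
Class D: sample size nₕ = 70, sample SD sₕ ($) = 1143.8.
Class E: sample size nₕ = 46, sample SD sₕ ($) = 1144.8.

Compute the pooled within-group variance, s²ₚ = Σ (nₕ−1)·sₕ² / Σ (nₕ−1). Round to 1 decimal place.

964872.9

Degrees of freedom: 20 + 21 + 6 + 69 + 45 = 161.
Σ(nₕ−1)sₕ² = 20·46225 + 21·106667.56 + 6·488880.64 + 69·1308278.44 + 45·1310567.04 = 155344531.76.
s²ₚ = 155344531.76 / 161 = 964872.868... → 964872.9.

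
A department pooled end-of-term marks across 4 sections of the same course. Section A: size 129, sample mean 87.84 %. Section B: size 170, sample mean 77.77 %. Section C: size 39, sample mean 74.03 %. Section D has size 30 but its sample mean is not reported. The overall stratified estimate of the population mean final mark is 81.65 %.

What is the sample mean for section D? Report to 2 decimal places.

N = 129 + 170 + 39 + 30 = 368.
Overall total = μ·N = 81.65·368 = 30047.2.
Subtract the known strata: 129·87.84 + 170·77.77 + 39·74.03 = 27439.43.
Remaining total for section D: 30047.2 − 27439.43 = 2607.77.
Divide by its size: 2607.77 / 30 = 86.9257... → 86.93.

86.93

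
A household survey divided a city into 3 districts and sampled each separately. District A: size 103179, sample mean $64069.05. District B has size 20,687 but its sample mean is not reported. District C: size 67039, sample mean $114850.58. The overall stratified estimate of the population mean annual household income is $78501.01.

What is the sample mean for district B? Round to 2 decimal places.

N = 103179 + 20687 + 67039 = 190905.
Overall total = μ·N = 78501.01·190905 = 14986235314.05.
Subtract the known strata: 103179·64069.05 + 67039·114850.58 = 14310048542.57.
Remaining total for district B: 14986235314.05 − 14310048542.57 = 676186771.48.
Divide by its size: 676186771.48 / 20687 = 32686.5554... → 32686.56.

32686.56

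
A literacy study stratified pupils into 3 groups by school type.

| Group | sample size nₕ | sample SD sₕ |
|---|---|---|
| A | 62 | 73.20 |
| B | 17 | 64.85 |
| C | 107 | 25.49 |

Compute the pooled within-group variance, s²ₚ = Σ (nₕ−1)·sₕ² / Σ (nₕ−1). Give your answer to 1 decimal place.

2530.1

Degrees of freedom: 61 + 16 + 106 = 183.
Σ(nₕ−1)sₕ² = 61·5358.24 + 16·4205.5225 + 106·649.7401 = 463013.4506.
s²ₚ = 463013.4506 / 183 = 2530.128... → 2530.1.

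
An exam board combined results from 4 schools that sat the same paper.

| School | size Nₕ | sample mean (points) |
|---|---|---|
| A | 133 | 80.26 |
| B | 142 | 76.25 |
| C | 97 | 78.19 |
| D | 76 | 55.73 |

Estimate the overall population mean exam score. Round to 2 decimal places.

74.38

N = 448; weights Wₕ = Nₕ/N = (0.2969, 0.3170, 0.2165, 0.1696).
x̄_st = Σ Wₕ·x̄ₕ = 0.2969·80.26 + 0.3170·76.25 + 0.2165·78.19 + 0.1696·55.73 ≈ 74.3794...
→ 74.38.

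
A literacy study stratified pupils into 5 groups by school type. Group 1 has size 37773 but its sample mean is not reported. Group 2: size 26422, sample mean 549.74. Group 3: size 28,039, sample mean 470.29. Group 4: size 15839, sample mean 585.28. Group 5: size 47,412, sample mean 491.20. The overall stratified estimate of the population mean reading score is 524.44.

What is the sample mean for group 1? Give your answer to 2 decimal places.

563.15

Σ Nₕx̄ₕ = N·μ, so 37773·x̄_1 = 155485·524.44 − (26422·549.74 + 28039·470.29 + 15839·585.28 + 47412·491.20).
= 81542553.4 − 60270715.91 = 21271837.49.
x̄_1 = 21271837.49 / 37773 = 563.1493... → 563.15.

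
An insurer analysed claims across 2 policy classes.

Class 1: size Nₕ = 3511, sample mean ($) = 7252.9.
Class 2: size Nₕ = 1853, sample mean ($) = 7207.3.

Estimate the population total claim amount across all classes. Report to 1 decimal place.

1: 3511·7252.9 = 25464931.9
2: 1853·7207.3 = 13355126.9
τ̂ = Σ Nₕx̄ₕ = 38820058.8.

38820058.8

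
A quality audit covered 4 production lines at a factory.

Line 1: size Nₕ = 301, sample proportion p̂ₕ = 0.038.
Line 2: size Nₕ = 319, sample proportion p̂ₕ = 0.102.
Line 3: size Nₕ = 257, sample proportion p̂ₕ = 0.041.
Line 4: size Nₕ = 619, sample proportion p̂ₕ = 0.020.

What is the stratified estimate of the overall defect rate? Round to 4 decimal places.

0.0447

Wₕ = Nₕ/N with N = 1496: 0.2012, 0.2132, 0.1718, 0.4138.
p̂_st = 0.2012·0.038 + 0.2132·0.102 + 0.1718·0.041 + 0.4138·0.020 ≈ 0.044715... → 0.0447.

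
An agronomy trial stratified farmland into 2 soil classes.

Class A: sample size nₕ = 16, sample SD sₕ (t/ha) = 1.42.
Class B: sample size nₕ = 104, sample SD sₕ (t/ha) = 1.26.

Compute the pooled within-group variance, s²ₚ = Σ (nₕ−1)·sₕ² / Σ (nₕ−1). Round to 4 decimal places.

Degrees of freedom: 15 + 103 = 118.
Σ(nₕ−1)sₕ² = 15·2.0164 + 103·1.5876 = 193.7688.
s²ₚ = 193.7688 / 118 = 1.642108... → 1.6421.

1.6421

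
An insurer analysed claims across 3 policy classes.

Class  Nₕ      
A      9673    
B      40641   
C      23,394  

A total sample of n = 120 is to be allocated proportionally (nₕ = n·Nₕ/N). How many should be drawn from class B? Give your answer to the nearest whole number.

66

N = 9673 + 40641 + 23394 = 73708.
n_B = 120·40641/73708 = 66.165... → 66.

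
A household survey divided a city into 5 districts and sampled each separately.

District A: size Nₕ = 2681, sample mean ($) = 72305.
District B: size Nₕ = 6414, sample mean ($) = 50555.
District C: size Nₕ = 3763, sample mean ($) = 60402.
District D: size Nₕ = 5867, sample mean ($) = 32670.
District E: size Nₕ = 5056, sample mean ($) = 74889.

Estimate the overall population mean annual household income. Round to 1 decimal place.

55326.3

x̄_st = (Σ Nₕx̄ₕ) / (Σ Nₕ) = (2681·72305 + 6414·50555 + 3763·60402 + 5867·32670 + 5056·74889) / 23781
= 1315715875 / 23781 = 55326.348... → 55326.3.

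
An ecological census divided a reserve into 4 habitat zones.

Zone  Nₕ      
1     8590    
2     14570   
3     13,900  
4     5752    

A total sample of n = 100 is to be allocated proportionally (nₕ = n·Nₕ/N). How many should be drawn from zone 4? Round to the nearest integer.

13

Share of zone 4 = 5752/42812 = 0.13435.
Allocate 100 × 0.13435 = 13.435... → 13.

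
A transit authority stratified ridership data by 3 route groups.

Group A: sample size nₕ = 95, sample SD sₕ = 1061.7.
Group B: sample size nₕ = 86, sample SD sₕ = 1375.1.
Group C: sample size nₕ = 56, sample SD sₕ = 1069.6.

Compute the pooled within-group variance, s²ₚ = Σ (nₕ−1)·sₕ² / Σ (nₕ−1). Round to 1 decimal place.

1408574.3

A: (95−1)·1061.7² = 94·1127206.89 = 105957447.66
B: (86−1)·1375.1² = 85·1890900.01 = 160726500.85
C: (56−1)·1069.6² = 55·1144044.16 = 62922428.8
Numerator = 329606377.31; denominator = Σ(nₕ−1) = 234.
s²ₚ = 329606377.31/234 = 1408574.262... → 1408574.3.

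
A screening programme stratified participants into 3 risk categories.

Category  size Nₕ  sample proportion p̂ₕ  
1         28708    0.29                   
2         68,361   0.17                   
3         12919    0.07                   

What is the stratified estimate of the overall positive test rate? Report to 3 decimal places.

Wₕ = Nₕ/N with N = 109988: 0.2610, 0.6215, 0.1175.
p̂_st = 0.2610·0.29 + 0.6215·0.17 + 0.1175·0.07 ≈ 0.18958... → 0.190.

0.190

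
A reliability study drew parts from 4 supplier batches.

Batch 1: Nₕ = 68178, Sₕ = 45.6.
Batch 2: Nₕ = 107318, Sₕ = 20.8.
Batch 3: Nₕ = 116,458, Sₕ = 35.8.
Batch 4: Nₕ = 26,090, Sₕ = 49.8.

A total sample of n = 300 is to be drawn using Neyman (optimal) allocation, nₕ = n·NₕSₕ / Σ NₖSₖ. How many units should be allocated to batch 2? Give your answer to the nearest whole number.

62

1: NₕSₕ = 68178·45.6 = 3108916.8
2: NₕSₕ = 107318·20.8 = 2232214.4
3: NₕSₕ = 116458·35.8 = 4169196.4
4: NₕSₕ = 26090·49.8 = 1299282
Σ NₕSₕ = 10809609.6.
n_2 = 300·2232214.4/10809609.6 = 61.951... → 62.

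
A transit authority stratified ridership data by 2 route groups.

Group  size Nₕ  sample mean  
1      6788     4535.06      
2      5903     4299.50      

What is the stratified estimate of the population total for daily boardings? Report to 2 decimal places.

Population total = Σ Nₕ·x̄ₕ (each stratum's size times its mean).
6788·4535.06 + 5903·4299.50 = 30783987.28 + 25379948.5 = 56163935.78.

56163935.78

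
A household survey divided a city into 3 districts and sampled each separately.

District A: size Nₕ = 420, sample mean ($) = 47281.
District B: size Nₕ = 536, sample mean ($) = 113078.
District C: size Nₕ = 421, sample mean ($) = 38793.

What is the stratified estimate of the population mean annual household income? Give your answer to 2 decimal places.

N = 1377; weights Wₕ = Nₕ/N = (0.3050, 0.3893, 0.3057).
x̄_st = Σ Wₕ·x̄ₕ = 0.3050·47281 + 0.3893·113078 + 0.3057·38793 ≈ 70297.5171...
→ 70297.52.

70297.52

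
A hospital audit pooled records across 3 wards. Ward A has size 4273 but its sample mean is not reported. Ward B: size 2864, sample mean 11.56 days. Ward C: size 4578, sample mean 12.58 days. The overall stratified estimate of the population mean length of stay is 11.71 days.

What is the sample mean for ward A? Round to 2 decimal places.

Σ Nₕx̄ₕ = N·μ, so 4273·x̄_A = 11715·11.71 − (2864·11.56 + 4578·12.58).
= 137182.65 − 90699.08 = 46483.57.
x̄_A = 46483.57 / 4273 = 10.8784... → 10.88.

10.88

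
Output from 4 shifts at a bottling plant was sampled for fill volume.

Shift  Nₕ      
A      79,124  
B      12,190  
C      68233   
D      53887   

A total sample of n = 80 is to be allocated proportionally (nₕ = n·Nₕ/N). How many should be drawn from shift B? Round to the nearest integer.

Share of shift B = 12190/213434 = 0.05711.
Allocate 80 × 0.05711 = 4.569... → 5.

5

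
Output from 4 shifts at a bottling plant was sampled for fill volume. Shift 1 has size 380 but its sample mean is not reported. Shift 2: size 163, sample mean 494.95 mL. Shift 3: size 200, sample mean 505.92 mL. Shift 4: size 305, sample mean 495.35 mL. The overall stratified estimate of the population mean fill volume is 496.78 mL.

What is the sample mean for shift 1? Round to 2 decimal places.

Σ Nₕx̄ₕ = N·μ, so 380·x̄_1 = 1048·496.78 − (163·494.95 + 200·505.92 + 305·495.35).
= 520625.44 − 332942.6 = 187682.84.
x̄_1 = 187682.84 / 380 = 493.9022... → 493.90.

493.90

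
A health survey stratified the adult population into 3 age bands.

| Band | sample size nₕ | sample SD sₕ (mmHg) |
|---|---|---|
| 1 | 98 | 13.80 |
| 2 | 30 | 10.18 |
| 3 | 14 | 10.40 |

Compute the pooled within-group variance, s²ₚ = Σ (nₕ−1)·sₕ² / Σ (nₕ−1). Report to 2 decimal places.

1: (98−1)·13.80² = 97·190.44 = 18472.68
2: (30−1)·10.18² = 29·103.6324 = 3005.3396
3: (14−1)·10.40² = 13·108.16 = 1406.08
Numerator = 22884.0996; denominator = Σ(nₕ−1) = 139.
s²ₚ = 22884.0996/139 = 164.6338... → 164.63.

164.63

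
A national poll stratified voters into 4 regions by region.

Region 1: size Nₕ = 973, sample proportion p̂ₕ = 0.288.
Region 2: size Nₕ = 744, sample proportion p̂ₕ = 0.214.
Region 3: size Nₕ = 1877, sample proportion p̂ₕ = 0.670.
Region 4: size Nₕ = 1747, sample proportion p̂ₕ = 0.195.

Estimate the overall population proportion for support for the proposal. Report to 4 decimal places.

Wₕ = Nₕ/N with N = 5341: 0.1822, 0.1393, 0.3514, 0.3271.
p̂_st = 0.1822·0.288 + 0.1393·0.214 + 0.3514·0.670 + 0.3271·0.195 ≈ 0.381519... → 0.3815.

0.3815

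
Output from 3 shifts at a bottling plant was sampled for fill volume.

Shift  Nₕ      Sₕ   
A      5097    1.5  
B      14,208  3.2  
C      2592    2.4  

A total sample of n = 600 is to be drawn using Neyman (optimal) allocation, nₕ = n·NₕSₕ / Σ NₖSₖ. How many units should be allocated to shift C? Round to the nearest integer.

A: NₕSₕ = 5097·1.5 = 7645.5
B: NₕSₕ = 14208·3.2 = 45465.6
C: NₕSₕ = 2592·2.4 = 6220.8
Σ NₕSₕ = 59331.9.
n_C = 600·6220.8/59331.9 = 62.908... → 63.

63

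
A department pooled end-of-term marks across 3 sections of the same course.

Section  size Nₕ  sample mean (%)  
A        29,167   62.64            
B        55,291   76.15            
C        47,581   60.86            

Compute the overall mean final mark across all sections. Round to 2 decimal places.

67.66

x̄_st = (Σ Nₕx̄ₕ) / (Σ Nₕ) = (29167·62.64 + 55291·76.15 + 47581·60.86) / 132039
= 8933210.19 / 132039 = 67.6558... → 67.66.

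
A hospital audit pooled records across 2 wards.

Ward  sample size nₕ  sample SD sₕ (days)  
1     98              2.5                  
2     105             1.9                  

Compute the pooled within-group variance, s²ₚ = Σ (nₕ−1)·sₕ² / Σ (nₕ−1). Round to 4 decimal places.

4.8840

1: (98−1)·2.5² = 97·6.25 = 606.25
2: (105−1)·1.9² = 104·3.61 = 375.44
Numerator = 981.69; denominator = Σ(nₕ−1) = 201.
s²ₚ = 981.69/201 = 4.884030... → 4.8840.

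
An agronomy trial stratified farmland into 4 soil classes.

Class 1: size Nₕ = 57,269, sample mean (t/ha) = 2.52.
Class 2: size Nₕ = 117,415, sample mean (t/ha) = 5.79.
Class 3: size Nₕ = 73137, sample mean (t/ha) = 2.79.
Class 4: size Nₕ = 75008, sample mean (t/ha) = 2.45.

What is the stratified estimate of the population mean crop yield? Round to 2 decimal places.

3.75

N = 322829; weights Wₕ = Nₕ/N = (0.1774, 0.3637, 0.2266, 0.2323).
x̄_st = Σ Wₕ·x̄ₕ = 0.1774·2.52 + 0.3637·5.79 + 0.2266·2.79 + 0.2323·2.45 ≈ 3.7542...
→ 3.75.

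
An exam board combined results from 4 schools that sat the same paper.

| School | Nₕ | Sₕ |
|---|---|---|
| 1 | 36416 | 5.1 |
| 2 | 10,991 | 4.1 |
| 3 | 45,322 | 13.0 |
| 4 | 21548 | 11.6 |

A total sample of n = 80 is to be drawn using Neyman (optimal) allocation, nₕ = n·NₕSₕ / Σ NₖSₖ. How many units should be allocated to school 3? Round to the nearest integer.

1: NₕSₕ = 36416·5.1 = 185721.6
2: NₕSₕ = 10991·4.1 = 45063.1
3: NₕSₕ = 45322·13.0 = 589186
4: NₕSₕ = 21548·11.6 = 249956.8
Σ NₕSₕ = 1069927.5.
n_3 = 80·589186/1069927.5 = 44.054... → 44.

44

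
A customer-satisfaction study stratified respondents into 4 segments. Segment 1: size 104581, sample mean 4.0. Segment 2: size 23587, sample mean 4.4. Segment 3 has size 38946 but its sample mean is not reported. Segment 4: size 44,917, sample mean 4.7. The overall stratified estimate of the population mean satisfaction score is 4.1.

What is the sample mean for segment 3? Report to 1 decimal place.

3.5

Σ Nₕx̄ₕ = N·μ, so 38946·x̄_3 = 212031·4.1 − (104581·4.0 + 23587·4.4 + 44917·4.7).
= 869327.1 − 733216.7 = 136110.4.
x̄_3 = 136110.4 / 38946 = 3.495... → 3.5.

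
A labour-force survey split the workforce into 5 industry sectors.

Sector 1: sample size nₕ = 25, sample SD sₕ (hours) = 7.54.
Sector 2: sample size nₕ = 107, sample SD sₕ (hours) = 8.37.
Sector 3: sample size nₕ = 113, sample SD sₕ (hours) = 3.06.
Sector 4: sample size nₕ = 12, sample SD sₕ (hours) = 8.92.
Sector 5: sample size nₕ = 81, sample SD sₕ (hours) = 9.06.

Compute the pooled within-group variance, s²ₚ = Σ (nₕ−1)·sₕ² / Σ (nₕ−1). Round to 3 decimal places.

1: (25−1)·7.54² = 24·56.8516 = 1364.4384
2: (107−1)·8.37² = 106·70.0569 = 7426.0314
3: (113−1)·3.06² = 112·9.3636 = 1048.7232
4: (12−1)·8.92² = 11·79.5664 = 875.2304
5: (81−1)·9.06² = 80·82.0836 = 6566.688
Numerator = 17281.1114; denominator = Σ(nₕ−1) = 333.
s²ₚ = 17281.1114/333 = 51.89523... → 51.895.

51.895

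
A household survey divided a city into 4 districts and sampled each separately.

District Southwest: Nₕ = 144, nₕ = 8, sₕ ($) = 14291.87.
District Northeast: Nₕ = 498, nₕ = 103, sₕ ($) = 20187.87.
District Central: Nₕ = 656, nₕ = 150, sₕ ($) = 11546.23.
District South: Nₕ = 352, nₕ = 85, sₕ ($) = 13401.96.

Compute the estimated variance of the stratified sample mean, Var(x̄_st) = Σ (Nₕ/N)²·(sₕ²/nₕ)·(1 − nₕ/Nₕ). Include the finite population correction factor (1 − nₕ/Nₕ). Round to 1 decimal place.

N = 1650; Wₕ = Nₕ/N.
district Southwest: (144/1650)²·14291.87²/8·(1 − 8/144) = 183662.9854
district Northeast: (498/1650)²·20187.87²/103·(1 − 103/498) = 285892.2115
district Central: (656/1650)²·11546.23²/150·(1 − 150/656) = 108361.6520
district South: (352/1650)²·13401.96²/85·(1 − 85/352) = 72946.3801
Sum = 650863.2290 → 650863.2.

650863.2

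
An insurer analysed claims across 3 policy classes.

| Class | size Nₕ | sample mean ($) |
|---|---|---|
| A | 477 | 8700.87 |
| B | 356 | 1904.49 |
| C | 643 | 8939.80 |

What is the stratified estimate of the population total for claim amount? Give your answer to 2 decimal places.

Population total = Σ Nₕ·x̄ₕ (each stratum's size times its mean).
477·8700.87 + 356·1904.49 + 643·8939.80 = 4150314.99 + 677998.44 + 5748291.4 = 10576604.83.

10576604.83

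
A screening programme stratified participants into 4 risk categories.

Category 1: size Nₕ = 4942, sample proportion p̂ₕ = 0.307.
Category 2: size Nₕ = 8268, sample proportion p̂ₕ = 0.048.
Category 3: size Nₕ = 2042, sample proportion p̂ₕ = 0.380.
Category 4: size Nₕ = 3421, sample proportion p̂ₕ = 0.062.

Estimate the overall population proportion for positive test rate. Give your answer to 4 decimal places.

N = 4942 + 8268 + 2042 + 3421 = 18673.
Overall proportion = Σ (Nₕ/N)·p̂ₕ.
Σ Nₕp̂ₕ = 1517.194 + 396.864 + 775.96 + 212.102 = 2902.12.
2902.12 / 18673 = 0.155418... → 0.1554.

0.1554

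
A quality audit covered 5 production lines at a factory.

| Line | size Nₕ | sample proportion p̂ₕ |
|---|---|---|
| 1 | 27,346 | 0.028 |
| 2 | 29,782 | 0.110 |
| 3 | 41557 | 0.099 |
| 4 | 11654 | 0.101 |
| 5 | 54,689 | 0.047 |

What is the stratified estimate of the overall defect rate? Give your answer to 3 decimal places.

Wₕ = Nₕ/N with N = 165028: 0.1657, 0.1805, 0.2518, 0.0706, 0.3314.
p̂_st = 0.1657·0.028 + 0.1805·0.110 + 0.2518·0.099 + 0.0706·0.101 + 0.3314·0.047 ≈ 0.07213... → 0.072.

0.072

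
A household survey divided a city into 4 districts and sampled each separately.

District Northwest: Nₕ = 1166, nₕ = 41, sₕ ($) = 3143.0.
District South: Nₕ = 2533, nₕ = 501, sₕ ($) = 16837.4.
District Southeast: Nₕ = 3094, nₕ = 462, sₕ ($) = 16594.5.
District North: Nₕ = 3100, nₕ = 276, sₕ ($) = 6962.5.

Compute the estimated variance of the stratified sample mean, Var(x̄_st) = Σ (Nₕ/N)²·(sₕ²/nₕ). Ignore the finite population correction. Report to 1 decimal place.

115989.2

N = 9893. Term for each stratum: Wₕ²sₕ²/nₕ.
Var(x̄_st) = 3346.9251 + 37095.9668 + 58300.3239 + 17246.0128 = 115989.2286 → 115989.2.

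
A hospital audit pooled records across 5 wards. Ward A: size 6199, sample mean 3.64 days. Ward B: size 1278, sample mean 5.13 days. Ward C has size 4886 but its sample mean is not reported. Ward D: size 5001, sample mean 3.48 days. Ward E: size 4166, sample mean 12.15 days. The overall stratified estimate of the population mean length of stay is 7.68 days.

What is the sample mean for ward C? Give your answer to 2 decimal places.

N = 6199 + 1278 + 4886 + 5001 + 4166 = 21530.
Overall total = μ·N = 7.68·21530 = 165350.4.
Subtract the known strata: 6199·3.64 + 1278·5.13 + 5001·3.48 + 4166·12.15 = 97140.88.
Remaining total for ward C: 165350.4 − 97140.88 = 68209.52.
Divide by its size: 68209.52 / 4886 = 13.9602... → 13.96.

13.96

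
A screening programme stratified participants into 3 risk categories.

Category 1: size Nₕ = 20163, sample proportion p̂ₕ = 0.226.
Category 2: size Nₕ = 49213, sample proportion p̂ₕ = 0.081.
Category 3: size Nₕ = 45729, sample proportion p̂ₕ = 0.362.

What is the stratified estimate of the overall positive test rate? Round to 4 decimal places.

N = 20163 + 49213 + 45729 = 115105.
Overall proportion = Σ (Nₕ/N)·p̂ₕ.
Σ Nₕp̂ₕ = 4556.838 + 3986.253 + 16553.898 = 25096.989.
25096.989 / 115105 = 0.218036... → 0.2180.

0.2180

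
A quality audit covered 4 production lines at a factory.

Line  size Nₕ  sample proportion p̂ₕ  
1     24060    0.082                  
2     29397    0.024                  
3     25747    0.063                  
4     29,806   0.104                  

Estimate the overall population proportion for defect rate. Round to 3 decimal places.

Wₕ = Nₕ/N with N = 109010: 0.2207, 0.2697, 0.2362, 0.2734.
p̂_st = 0.2207·0.082 + 0.2697·0.024 + 0.2362·0.063 + 0.2734·0.104 ≈ 0.06789... → 0.068.

0.068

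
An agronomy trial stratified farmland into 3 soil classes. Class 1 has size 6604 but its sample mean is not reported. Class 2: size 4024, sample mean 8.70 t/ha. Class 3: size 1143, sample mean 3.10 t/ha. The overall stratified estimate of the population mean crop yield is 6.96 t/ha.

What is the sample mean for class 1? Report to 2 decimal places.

6.57

Σ Nₕx̄ₕ = N·μ, so 6604·x̄_1 = 11771·6.96 − (4024·8.70 + 1143·3.10).
= 81926.16 − 38552.1 = 43374.06.
x̄_1 = 43374.06 / 6604 = 6.5678... → 6.57.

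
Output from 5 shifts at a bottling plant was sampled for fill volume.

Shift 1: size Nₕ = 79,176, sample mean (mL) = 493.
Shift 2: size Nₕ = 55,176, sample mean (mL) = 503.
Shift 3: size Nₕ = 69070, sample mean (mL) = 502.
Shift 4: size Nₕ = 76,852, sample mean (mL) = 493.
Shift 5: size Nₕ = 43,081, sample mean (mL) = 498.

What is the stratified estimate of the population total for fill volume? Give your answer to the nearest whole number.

160802810

1: 79176·493 = 39033768
2: 55176·503 = 27753528
3: 69070·502 = 34673140
4: 76852·493 = 37888036
5: 43081·498 = 21454338
τ̂ = Σ Nₕx̄ₕ = 160802810.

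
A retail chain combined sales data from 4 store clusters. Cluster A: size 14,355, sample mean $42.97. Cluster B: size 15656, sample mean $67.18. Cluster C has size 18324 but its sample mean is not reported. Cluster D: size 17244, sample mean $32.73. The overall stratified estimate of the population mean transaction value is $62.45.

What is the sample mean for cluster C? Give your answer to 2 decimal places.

101.64

Σ Nₕx̄ₕ = N·μ, so 18324·x̄_C = 65579·62.45 − (14355·42.97 + 15656·67.18 + 17244·32.73).
= 4095408.55 − 2233000.55 = 1862408.
x̄_C = 1862408 / 18324 = 101.6376... → 101.64.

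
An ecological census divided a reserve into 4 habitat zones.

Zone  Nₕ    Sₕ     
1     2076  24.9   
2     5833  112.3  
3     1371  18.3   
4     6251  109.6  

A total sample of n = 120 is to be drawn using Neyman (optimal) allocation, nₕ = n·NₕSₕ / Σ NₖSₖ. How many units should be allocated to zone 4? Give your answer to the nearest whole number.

1: NₕSₕ = 2076·24.9 = 51692.4
2: NₕSₕ = 5833·112.3 = 655045.9
3: NₕSₕ = 1371·18.3 = 25089.3
4: NₕSₕ = 6251·109.6 = 685109.6
Σ NₕSₕ = 1416937.2.
n_4 = 120·685109.6/1416937.2 = 58.022... → 58.

58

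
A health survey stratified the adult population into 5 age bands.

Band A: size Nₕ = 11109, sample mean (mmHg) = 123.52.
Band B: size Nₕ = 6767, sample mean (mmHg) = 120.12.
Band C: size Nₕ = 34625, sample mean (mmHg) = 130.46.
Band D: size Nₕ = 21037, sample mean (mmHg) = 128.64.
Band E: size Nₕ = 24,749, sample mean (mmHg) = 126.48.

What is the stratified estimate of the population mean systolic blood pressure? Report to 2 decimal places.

N = 11109 + 6767 + 34625 + 21037 + 24749 = 98287.
Overall mean = Σ (Nₕ/N)·x̄ₕ — weight by population share, not a simple average.
Σ Nₕx̄ₕ = 11109·123.52 + 6767·120.12 + 34625·130.46 + 21037·128.64 + 24749·126.48 = 1372183.68 + 812852.04 + 4517177.5 + 2706199.68 + 3130253.52 = 12538666.42.
Divide by N: 12538666.42 / 98287 = 127.5720... → 127.57.

127.57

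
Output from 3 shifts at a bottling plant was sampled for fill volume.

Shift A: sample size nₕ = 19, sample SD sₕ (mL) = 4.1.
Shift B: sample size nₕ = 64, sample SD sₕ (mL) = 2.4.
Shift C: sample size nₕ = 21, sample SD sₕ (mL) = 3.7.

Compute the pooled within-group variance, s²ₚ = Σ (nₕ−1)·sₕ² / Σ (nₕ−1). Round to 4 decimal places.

A: (19−1)·4.1² = 18·16.81 = 302.58
B: (64−1)·2.4² = 63·5.76 = 362.88
C: (21−1)·3.7² = 20·13.69 = 273.8
Numerator = 939.26; denominator = Σ(nₕ−1) = 101.
s²ₚ = 939.26/101 = 9.299604... → 9.2996.

9.2996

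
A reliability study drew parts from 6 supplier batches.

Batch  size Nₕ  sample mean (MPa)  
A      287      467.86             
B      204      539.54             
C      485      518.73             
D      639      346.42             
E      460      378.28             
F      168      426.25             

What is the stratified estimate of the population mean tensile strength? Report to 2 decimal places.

N = 2243; weights Wₕ = Nₕ/N = (0.1280, 0.0909, 0.2162, 0.2849, 0.2051, 0.0749).
x̄_st = Σ Wₕ·x̄ₕ = 0.1280·467.86 + 0.0909·539.54 + 0.2162·518.73 + 0.2849·346.42 + 0.2051·378.28 + 0.0749·426.25 ≈ 429.2943...
→ 429.29.

429.29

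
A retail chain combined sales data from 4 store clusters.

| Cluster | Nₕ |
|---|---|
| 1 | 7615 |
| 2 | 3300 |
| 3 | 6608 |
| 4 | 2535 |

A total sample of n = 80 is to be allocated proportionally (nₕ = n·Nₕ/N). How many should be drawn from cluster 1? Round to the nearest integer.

30

Share of cluster 1 = 7615/20058 = 0.37965.
Allocate 80 × 0.37965 = 30.372... → 30.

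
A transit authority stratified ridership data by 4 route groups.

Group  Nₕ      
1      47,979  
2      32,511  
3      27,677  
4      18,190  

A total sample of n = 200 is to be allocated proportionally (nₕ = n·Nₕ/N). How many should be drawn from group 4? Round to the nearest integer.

29

Share of group 4 = 18190/126357 = 0.14396.
Allocate 200 × 0.14396 = 28.791... → 29.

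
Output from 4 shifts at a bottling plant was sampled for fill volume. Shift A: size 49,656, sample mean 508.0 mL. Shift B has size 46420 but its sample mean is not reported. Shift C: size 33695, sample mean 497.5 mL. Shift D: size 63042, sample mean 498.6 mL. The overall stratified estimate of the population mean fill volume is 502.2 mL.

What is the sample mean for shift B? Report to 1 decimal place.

504.3

N = 49656 + 46420 + 33695 + 63042 = 192813.
Overall total = μ·N = 502.2·192813 = 96830688.6.
Subtract the known strata: 49656·508.0 + 33695·497.5 + 63042·498.6 = 73421251.7.
Remaining total for shift B: 96830688.6 − 73421251.7 = 23409436.9.
Divide by its size: 23409436.9 / 46420 = 504.296... → 504.3.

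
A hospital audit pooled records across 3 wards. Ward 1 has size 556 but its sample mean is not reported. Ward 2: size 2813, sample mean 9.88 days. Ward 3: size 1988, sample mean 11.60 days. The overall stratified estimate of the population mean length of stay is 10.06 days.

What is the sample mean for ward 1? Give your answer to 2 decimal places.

5.46

Σ Nₕx̄ₕ = N·μ, so 556·x̄_1 = 5357·10.06 − (2813·9.88 + 1988·11.60).
= 53891.42 − 50853.24 = 3038.18.
x̄_1 = 3038.18 / 556 = 5.4644... → 5.46.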